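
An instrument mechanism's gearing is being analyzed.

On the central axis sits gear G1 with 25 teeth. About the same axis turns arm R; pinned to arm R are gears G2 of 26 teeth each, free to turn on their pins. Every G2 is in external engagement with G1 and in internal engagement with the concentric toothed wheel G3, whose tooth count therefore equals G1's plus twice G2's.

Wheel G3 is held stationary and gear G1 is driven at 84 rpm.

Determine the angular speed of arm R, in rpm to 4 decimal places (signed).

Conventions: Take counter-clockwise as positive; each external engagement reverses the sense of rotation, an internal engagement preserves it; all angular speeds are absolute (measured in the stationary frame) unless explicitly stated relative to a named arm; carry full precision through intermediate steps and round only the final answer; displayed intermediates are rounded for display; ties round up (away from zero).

+20.5882 rpm

topology: planetary set — G1 25T / G2 26T / G3 77T, arm = carrier (Willis)
normalise by the input: solve with ω_sun = 1, then scale by 84 rpm
ring teeth: 25 + 2·26 = 77
25(ω_sun−ω_arm) = −77(ω_ring−ω_arm),  ω_ring = 0, ω_sun = 1
25(1−ω_arm) = −77(0−ω_arm)  ⇒  102·ω_arm = 25  ⇒  ω_arm = 25/102
scale: ω_arm = 25/102 × 84 rpm = +20.5882 rpm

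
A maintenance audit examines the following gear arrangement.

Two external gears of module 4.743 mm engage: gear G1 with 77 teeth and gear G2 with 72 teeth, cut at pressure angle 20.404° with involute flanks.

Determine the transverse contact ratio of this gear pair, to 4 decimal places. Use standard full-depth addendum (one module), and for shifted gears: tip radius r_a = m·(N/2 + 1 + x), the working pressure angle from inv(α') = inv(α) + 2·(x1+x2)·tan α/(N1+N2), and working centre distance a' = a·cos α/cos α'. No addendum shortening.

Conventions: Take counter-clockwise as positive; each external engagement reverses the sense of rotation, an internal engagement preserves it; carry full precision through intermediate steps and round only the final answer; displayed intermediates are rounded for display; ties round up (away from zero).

class = single-mesh tooth geometry [involute pair 77T × 72T, m = 4.743]
base radii: r_b1 = 171.148402, r_b2 = 160.034870
tip radii: r_a1 = 187.348500, r_a2 = 175.491000
no profile shift: α' = α, a' = a
action lengths: √(r_a1²−r_b1²) = 76.208168, √(r_a2²−r_b2²) = 72.013413
base pitch p_b = π·m·cos α = 13.965677
CR = (76.208168 + 72.013413 − 353.353500·sin 20.40400°)/13.965677 = 1.792201
contact ratio ≈ 1.7922

1.7922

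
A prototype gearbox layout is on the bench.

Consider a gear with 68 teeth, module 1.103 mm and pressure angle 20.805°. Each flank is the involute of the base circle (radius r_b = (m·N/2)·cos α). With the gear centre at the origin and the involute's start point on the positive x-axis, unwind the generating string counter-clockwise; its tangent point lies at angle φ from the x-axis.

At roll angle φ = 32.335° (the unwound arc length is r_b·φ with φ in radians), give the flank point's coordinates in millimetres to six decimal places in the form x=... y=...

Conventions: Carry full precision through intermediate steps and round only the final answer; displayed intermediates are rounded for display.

topology: single-mesh involute geometry — m = 1.103, N = 68
pitch radius r_p = m·N/2 = 1.103·68/2 = 37.502000
base radius r_b = r_p·cos α = 37.502000·cos 20.805° = 35.056670
roll angle φ = 32.335° = 0.56435221 rad
x = r_b·(cos φ + φ·sin φ) = 40.202622
y = r_b·(sin φ − φ·cos φ) = 2.034251

x=40.202622 y=2.034251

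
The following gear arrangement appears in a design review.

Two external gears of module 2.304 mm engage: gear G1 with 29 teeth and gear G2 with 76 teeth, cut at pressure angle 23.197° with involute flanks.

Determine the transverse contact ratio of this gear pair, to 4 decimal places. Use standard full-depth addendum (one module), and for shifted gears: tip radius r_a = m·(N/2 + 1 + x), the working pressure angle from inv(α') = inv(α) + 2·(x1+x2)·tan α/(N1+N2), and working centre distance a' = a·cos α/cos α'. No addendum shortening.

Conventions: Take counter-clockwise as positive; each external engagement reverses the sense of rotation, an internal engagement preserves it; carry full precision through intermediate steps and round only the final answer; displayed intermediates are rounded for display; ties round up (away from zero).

1.5876

recognized (one external pair, fixed centres): single-mesh tooth geometry, m = 2.304, N1 = 29, N2 = 76
base radii: r_b1 = 30.707162, r_b2 = 80.473943
tip radii: r_a1 = 35.712000, r_a2 = 89.856000
no profile shift: α' = α, a' = a
action lengths: √(r_a1²−r_b1²) = 18.232310, √(r_a2²−r_b2²) = 39.975558
base pitch p_b = π·m·cos α = 6.653062
CR = (18.232310 + 39.975558 − 120.960000·sin 23.19700°)/6.653062 = 1.587611
contact ratio ≈ 1.5876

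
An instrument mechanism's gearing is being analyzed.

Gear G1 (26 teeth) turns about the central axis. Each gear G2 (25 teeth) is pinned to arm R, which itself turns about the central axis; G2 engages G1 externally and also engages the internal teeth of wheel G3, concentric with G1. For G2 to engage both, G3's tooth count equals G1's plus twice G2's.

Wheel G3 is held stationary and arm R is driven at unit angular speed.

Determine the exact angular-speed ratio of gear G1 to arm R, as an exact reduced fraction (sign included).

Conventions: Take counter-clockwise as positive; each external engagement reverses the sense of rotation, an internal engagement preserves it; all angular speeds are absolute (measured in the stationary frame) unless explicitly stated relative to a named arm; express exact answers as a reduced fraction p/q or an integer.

topology: planetary set — G1 26T / G2 25T / G3 76T, arm = carrier (Willis)
ring teeth: 26 + 2·25 = 76
26(ω_sun−ω_arm) = −76(ω_ring−ω_arm),  ω_ring = 0, ω_arm = 1
ω_sun = 1 − (76/26)(0−1) = 51/13
ω_out/ω_in = 51/13

51/13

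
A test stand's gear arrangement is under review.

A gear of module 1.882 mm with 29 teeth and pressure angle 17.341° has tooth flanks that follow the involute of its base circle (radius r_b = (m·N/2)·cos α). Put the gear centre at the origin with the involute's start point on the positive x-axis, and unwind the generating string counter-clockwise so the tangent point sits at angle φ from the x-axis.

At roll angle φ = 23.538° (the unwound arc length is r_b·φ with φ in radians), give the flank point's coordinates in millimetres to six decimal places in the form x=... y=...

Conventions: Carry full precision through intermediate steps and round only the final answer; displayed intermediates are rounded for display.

recognized (one wheel, involute flank): single-mesh tooth geometry, m = 1.882, N = 29
pitch radius r_p = m·N/2 = 1.882·29/2 = 27.289000
base radius r_b = r_p·cos α = 27.289000·cos 17.341° = 26.048654
roll angle φ = 23.538° = 0.41081560 rad
x = r_b·(cos φ + φ·sin φ) = 28.154885
y = r_b·(sin φ − φ·cos φ) = 0.591912

x=28.154885 y=0.591912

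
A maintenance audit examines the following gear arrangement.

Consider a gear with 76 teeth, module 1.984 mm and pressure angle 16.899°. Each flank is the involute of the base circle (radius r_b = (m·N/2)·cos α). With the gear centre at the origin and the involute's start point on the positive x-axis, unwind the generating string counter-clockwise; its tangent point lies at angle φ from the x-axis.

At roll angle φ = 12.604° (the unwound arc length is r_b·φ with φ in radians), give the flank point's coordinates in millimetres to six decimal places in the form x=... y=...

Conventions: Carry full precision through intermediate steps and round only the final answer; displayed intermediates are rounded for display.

recognized (one wheel, involute flank): single-mesh tooth geometry, m = 1.984, N = 76
pitch radius r_p = m·N/2 = 1.984·76/2 = 75.392000
base radius r_b = r_p·cos α = 75.392000·cos 16.899° = 72.136472
roll angle φ = 12.604° = 0.21998130 rad
x = r_b·(cos φ + φ·sin φ) = 73.860819
y = r_b·(sin φ − φ·cos φ) = 0.254735

x=73.860819 y=0.254735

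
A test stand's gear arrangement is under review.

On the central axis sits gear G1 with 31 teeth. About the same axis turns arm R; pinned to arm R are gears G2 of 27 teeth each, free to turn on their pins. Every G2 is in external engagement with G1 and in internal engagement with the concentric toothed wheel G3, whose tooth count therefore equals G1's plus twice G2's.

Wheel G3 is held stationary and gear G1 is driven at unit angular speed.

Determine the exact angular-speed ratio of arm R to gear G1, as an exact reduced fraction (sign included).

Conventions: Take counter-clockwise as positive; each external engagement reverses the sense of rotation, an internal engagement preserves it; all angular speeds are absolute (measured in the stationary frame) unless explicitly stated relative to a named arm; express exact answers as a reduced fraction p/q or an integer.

planetary set (31T centre, 27T on arm, 85T internal) — Willis relation
ring teeth: 31 + 2·27 = 85
31(ω_sun−ω_arm) = −85(ω_ring−ω_arm),  ω_ring = 0, ω_sun = 1
31(1−ω_arm) = −85(0−ω_arm)  ⇒  116·ω_arm = 31  ⇒  ω_arm = 31/116
ω_out/ω_in = 31/116

31/116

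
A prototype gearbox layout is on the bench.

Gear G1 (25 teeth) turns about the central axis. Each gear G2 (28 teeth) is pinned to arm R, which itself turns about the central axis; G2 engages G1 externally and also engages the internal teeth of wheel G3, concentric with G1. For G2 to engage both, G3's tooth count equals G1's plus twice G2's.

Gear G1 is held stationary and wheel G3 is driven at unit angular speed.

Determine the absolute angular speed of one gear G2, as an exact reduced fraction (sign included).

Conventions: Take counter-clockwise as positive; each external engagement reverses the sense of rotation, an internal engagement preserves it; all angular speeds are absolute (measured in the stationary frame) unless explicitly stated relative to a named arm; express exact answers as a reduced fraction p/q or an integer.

topology: planetary set — G1 25T / G2 28T / G3 81T, arm = carrier (Willis)
ring teeth: 25 + 2·28 = 81
25(ω_sun−ω_arm) = −81(ω_ring−ω_arm),  ω_sun = 0, ω_ring = 1
25(0−ω_arm) = −81(1−ω_arm)  ⇒  106·ω_arm = 81  ⇒  ω_arm = 81/106
sun–planet mesh: 25·(0−81/106) = −28·(ω_p−ω_arm)  ⇒  ω_p−ω_arm = 2025/2968
ω_p = 81/106 + 2025/2968 = 81/56
exact speed ratio = 81/56

81/56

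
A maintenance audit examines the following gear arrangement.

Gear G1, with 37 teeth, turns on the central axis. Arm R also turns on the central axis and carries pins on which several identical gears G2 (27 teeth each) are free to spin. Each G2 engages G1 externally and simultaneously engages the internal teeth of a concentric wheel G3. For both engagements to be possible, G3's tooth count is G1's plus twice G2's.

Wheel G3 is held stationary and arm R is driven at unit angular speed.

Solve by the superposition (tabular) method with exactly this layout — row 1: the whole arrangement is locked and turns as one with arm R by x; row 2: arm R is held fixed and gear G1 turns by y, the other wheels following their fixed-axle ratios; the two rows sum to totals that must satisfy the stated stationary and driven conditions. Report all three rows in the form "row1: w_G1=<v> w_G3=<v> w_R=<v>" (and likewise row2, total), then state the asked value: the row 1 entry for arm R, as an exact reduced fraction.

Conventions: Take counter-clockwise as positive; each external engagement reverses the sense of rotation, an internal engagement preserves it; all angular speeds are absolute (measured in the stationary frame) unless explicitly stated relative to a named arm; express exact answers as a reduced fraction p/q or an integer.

row1: w_G1=1 w_G3=1 w_R=1
row2: w_G1=91/37 w_G3=-1 w_R=0
total: w_G1=128/37 w_G3=0 w_R=1
asked value: 1

recognized (axles ride arm R): planetary set, 37/27/91 teeth
row 1 — lock + rotate with arm: ω_sun = ω_ring = ω_arm = x
row 2 — arm fixed, fixed-axis ratios: sun y, ring −(37/91)·y, arm 0
boundary: total ω_ring = x − (37/91)·y = 0 and total ω_arm = x = 1  ⇒  y = 91/37, x = 1
row 2 ring = −(37/91)·91/37 = -1
totals (row 1 + row 2): sun 1 + 91/37 = 128/37, ring 1 + (-1) = 0, arm 1 + 0 = 1
asked cell (row1, arm) = 1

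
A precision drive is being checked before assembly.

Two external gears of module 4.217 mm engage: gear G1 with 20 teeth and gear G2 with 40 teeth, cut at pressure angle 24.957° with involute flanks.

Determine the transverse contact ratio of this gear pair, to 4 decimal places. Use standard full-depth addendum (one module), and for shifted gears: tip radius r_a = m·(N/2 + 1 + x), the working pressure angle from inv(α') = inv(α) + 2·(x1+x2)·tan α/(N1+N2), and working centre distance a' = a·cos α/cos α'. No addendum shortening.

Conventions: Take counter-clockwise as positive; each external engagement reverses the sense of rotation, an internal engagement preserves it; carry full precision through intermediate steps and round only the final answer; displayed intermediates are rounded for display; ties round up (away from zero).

single-mesh involute tooth geometry (20T engaging 40T at module 4.217)
base radii: r_b1 = 38.232364, r_b2 = 76.464727
tip radii: r_a1 = 46.387000, r_a2 = 88.557000
no profile shift: α' = α, a' = a
action lengths: √(r_a1²−r_b1²) = 26.268615, √(r_a2²−r_b2²) = 44.670882
base pitch p_b = π·m·cos α = 12.011051
CR = (26.268615 + 44.670882 − 126.510000·sin 24.95700°)/12.011051 = 1.461997
contact ratio ≈ 1.4620

1.4620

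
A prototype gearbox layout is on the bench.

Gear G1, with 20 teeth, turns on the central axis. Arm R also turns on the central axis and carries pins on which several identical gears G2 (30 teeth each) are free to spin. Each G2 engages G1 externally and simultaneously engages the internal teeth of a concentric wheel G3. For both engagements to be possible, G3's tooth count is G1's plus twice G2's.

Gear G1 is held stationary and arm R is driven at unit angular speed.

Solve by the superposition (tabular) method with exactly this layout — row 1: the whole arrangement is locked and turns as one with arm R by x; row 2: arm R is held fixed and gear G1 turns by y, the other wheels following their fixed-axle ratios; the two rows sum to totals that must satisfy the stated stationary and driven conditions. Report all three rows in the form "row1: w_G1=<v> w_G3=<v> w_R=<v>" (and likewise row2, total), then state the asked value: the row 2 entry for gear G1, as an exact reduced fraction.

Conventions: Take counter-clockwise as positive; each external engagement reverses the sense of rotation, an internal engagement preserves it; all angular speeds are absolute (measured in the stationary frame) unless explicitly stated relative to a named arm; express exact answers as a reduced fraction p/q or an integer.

row1: w_G1=1 w_G3=1 w_R=1
row2: w_G1=-1 w_G3=1/4 w_R=0
total: w_G1=0 w_G3=5/4 w_R=1
asked value: -1

topology: planetary set — G1 20T / G2 30T / G3 80T, arm = carrier (Willis)
row 1 — lock + rotate with arm: ω_sun = ω_ring = ω_arm = x
row 2: sun turns y, ring = −(20/80)·y, arm 0
boundary: total ω_sun = x + y = 0 and total ω_arm = x = 1  ⇒  y = -1, x = 1
row 2 ring = −(20/80)·(-1) = 1/4
totals (row 1 + row 2): sun 1 + (-1) = 0, ring 1 + 1/4 = 5/4, arm 1 + 0 = 1
asked cell (row2, sun) = -1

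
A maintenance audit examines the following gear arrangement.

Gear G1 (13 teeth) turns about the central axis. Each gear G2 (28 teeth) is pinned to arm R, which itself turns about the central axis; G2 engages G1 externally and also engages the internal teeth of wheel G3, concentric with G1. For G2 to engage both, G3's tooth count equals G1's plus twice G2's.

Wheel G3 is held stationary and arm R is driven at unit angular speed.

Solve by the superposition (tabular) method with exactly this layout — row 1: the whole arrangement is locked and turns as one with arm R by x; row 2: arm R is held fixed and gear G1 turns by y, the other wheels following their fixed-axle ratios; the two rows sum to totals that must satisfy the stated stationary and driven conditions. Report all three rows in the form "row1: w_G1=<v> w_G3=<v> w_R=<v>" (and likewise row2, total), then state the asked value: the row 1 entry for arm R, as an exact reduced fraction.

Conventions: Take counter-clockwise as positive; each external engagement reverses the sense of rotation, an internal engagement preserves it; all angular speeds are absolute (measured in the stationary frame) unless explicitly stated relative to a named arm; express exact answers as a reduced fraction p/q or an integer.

row1: w_G1=1 w_G3=1 w_R=1
row2: w_G1=69/13 w_G3=-1 w_R=0
total: w_G1=82/13 w_G3=0 w_R=1
asked value: 1

planetary set (13T centre, 28T on arm, 69T internal) — Willis relation
superposition row 1 [locked train]: every member turns x
row 2 (arm held, sun turns y): ω_ring = −(13/69)·y, ω_arm = 0
boundary: total ω_ring = x − (13/69)·y = 0 and total ω_arm = x = 1  ⇒  y = 69/13, x = 1
row 2 ring = −(13/69)·69/13 = -1
totals (row 1 + row 2): sun 1 + 69/13 = 82/13, ring 1 + (-1) = 0, arm 1 + 0 = 1
asked cell (row1, arm) = 1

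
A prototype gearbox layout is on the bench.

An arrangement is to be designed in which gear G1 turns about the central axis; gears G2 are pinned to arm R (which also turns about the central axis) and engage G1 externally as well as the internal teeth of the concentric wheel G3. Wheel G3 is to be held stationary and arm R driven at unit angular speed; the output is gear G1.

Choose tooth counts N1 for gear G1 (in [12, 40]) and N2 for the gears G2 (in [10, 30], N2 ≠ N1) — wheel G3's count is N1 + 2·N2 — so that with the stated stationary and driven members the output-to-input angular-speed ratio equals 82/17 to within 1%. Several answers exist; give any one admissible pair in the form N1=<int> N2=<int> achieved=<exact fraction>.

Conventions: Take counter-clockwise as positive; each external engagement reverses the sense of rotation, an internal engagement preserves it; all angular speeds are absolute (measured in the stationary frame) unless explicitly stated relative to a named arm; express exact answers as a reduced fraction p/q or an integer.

class = planetary set [ratio 82/17 wanted; Willis about the carrier]
Willis with ω_ring = 0: ω_sun/ω_arm = (N1+N3)/N1; set equal to 82/17  ⇒  N3/N1 = 82/17 − 1 = 65/17
N3 = N1 + 2·N2  ⇒  N2/N1 = (N3/N1 − 1)/2 = (65/17 − 1)/2 = 24/17
smallest multiple with N1 ≥ 12 and N2 ≥ 10: k = 1  ⇒  N1 = 1·17 = 17, N2 = 1·24 = 24 (N1 ≤ 40, N2 ≤ 30, N2 ≠ N1 ✓), N3 = 17 + 2·24 = 65
check: (N1+N3)/N1 with N1 = 17, N3 = 65 gives 82/17; |achieved − target| = 0 ≤ 41/850 ✓

N1=17 N2=24 achieved=82/17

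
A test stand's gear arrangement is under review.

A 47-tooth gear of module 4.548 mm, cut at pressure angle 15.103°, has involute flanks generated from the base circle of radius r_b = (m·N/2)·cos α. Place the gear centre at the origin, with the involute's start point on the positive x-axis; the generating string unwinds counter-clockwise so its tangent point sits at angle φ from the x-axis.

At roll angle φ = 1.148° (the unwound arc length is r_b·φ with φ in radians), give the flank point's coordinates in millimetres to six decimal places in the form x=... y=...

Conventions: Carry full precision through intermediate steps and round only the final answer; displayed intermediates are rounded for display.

x=103.207036 y=0.000277

class = single-mesh tooth geometry [base-circle involute, m = 4.548, 47T]
pitch radius r_p = m·N/2 = 4.548·47/2 = 106.878000
base radius r_b = r_p·cos α = 106.878000·cos 15.103° = 103.186326
roll angle φ = 1.148° = 0.02003638 rad
x = r_b·(cos φ + φ·sin φ) = 103.207036
y = r_b·(sin φ − φ·cos φ) = 0.000277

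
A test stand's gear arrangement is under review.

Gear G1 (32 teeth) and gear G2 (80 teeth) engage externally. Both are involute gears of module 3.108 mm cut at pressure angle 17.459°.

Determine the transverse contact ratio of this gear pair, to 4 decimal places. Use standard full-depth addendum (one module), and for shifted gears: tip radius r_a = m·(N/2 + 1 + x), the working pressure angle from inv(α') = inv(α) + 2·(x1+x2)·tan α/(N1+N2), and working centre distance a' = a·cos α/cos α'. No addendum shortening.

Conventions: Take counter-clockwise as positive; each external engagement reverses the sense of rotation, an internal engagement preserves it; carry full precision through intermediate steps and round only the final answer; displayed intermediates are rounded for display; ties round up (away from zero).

recognized (one external pair, fixed centres): single-mesh tooth geometry, m = 3.108, N1 = 32, N2 = 80
base radii: r_b1 = 47.437125, r_b2 = 118.592812
tip radii: r_a1 = 52.836000, r_a2 = 127.428000
no profile shift: α' = α, a' = a
action lengths: √(r_a1²−r_b1²) = 23.267189, √(r_a2²−r_b2²) = 46.622313
base pitch p_b = π·m·cos α = 9.314258
CR = (23.267189 + 46.622313 − 174.048000·sin 17.45900°)/9.314258 = 1.897205
contact ratio ≈ 1.8972

1.8972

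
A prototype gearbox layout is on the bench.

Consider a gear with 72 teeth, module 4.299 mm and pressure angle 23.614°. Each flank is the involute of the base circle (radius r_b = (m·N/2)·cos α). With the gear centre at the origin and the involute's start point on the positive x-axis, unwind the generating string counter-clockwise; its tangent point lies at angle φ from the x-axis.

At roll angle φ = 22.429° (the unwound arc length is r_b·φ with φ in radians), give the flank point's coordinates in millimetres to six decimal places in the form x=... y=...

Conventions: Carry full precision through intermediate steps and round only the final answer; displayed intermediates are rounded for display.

class = single-mesh tooth geometry [base-circle involute, m = 4.299, 72T]
pitch radius r_p = m·N/2 = 4.299·72/2 = 154.764000
base radius r_b = r_p·cos α = 154.764000·cos 23.614° = 141.804818
roll angle φ = 22.429° = 0.39145990 rad
x = r_b·(cos φ + φ·sin φ) = 152.257247
y = r_b·(sin φ − φ·cos φ) = 2.792298

x=152.257247 y=2.792298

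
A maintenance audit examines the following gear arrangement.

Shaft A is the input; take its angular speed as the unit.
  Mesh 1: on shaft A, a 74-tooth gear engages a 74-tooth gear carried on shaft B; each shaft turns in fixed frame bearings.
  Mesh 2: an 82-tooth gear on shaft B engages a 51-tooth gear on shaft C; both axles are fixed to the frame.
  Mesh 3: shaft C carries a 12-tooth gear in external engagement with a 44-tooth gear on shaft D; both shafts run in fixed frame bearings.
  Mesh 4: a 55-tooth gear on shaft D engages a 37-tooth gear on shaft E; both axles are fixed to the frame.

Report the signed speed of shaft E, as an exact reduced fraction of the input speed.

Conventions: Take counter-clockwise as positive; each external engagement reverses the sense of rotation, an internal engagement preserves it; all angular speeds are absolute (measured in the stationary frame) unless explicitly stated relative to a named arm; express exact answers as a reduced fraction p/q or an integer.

4-mesh fixed-axis compound train (all bearings frame-fixed)
mesh 1 [74T→74T]: |ω|/ω_in = 1×74/74 = 1, sense flips to −
mesh 2 [82T→51T]: |ω|/ω_in = 1×82/51 = 82/51, sense flips to +
mesh 3 [12T→44T]: |ω|/ω_in = (82/51)×12/44 = 82/187, sense flips to −
mesh 4 [55T→37T]: |ω|/ω_in = (82/187)×55/37 = 410/629, sense flips to +
signed output speed (× input speed) = 410/629

410/629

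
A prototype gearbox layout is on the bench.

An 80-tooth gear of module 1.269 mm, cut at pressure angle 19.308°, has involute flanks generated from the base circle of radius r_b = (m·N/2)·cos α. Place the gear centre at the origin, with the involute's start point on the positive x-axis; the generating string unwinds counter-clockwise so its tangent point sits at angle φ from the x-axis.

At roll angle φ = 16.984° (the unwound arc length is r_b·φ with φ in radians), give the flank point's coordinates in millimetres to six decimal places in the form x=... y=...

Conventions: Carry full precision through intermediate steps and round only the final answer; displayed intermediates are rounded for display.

class = single-mesh tooth geometry [base-circle involute, m = 1.269, 80T]
pitch radius r_p = m·N/2 = 1.269·80/2 = 50.760000
base radius r_b = r_p·cos α = 50.760000·cos 19.308° = 47.904993
roll angle φ = 16.984° = 0.29642672 rad
x = r_b·(cos φ + φ·sin φ) = 49.963662
y = r_b·(sin φ − φ·cos φ) = 0.412278

x=49.963662 y=0.412278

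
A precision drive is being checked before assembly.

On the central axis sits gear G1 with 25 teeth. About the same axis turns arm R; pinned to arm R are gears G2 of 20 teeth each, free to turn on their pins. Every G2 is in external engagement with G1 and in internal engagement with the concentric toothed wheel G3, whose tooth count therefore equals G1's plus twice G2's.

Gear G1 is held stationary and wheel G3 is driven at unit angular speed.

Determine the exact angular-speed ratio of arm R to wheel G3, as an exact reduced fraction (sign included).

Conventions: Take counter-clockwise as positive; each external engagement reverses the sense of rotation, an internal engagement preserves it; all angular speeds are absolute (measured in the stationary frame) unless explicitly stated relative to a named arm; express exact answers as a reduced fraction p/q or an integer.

planetary set (25T centre, 20T on arm, 65T internal) — Willis relation
ring teeth: 25 + 2·20 = 65
25(ω_sun−ω_arm) = −65(ω_ring−ω_arm),  ω_sun = 0, ω_ring = 1
25(0−ω_arm) = −65(1−ω_arm)  ⇒  90·ω_arm = 65  ⇒  ω_arm = 13/18
ω_out/ω_in = 13/18

13/18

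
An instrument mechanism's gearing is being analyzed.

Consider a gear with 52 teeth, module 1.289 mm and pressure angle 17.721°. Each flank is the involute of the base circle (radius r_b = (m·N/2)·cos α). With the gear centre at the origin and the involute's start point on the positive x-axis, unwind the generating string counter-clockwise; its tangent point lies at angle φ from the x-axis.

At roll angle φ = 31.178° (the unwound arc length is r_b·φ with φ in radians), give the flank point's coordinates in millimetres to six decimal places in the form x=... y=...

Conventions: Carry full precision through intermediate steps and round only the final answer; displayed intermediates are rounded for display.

x=36.306040 y=1.664389

recognized (one wheel, involute flank): single-mesh tooth geometry, m = 1.289, N = 52
pitch radius r_p = m·N/2 = 1.289·52/2 = 33.514000
base radius r_b = r_p·cos α = 33.514000·cos 17.721° = 31.923760
roll angle φ = 31.178° = 0.54415875 rad
x = r_b·(cos φ + φ·sin φ) = 36.306040
y = r_b·(sin φ − φ·cos φ) = 1.664389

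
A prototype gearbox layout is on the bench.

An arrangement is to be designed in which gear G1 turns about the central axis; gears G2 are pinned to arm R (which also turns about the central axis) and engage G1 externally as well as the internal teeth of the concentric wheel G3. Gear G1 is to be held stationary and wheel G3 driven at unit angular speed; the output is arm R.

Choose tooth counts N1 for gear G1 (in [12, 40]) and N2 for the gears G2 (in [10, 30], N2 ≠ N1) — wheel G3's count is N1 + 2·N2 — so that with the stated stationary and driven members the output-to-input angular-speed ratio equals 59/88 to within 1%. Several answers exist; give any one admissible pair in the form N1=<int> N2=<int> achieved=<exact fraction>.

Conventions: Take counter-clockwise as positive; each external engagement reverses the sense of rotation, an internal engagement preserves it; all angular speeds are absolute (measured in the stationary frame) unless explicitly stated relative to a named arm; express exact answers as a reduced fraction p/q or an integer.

N1=29 N2=15 achieved=59/88

topology: planetary set — design target 59/88, arm = carrier (Willis)
Willis with ω_sun = 0: ω_arm/ω_ring = N3/(N1+N3); set equal to 59/88  ⇒  N3/N1 = (59/88)/(1 − 59/88) = 59/29
N3 = N1 + 2·N2  ⇒  N2/N1 = (N3/N1 − 1)/2 = (59/29 − 1)/2 = 15/29
smallest multiple with N1 ≥ 12 and N2 ≥ 10: k = 1  ⇒  N1 = 1·29 = 29, N2 = 1·15 = 15 (N1 ≤ 40, N2 ≤ 30, N2 ≠ N1 ✓), N3 = 29 + 2·15 = 59
check: N3/(N1+N3) with N1 = 29, N3 = 59 gives 59/88; |achieved − target| = 0 ≤ 59/8800 ✓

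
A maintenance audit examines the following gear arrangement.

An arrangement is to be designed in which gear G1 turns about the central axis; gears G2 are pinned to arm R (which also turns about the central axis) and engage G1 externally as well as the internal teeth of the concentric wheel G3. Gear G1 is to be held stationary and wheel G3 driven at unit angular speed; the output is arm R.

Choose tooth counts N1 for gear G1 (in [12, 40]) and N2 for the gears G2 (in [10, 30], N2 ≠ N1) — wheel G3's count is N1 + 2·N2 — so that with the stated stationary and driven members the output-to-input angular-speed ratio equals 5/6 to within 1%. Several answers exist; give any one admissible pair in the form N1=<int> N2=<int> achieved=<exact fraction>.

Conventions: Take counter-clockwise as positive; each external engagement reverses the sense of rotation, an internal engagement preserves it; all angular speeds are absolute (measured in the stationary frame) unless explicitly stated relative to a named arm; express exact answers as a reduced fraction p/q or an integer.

planetary set to be sized for 5/6 (Willis relation)
Willis with ω_sun = 0: ω_arm/ω_ring = N3/(N1+N3); set equal to 5/6  ⇒  N3/N1 = (5/6)/(1 − 5/6) = 5
N3 = N1 + 2·N2  ⇒  N2/N1 = (N3/N1 − 1)/2 = (5 − 1)/2 = 2
smallest multiple with N1 ≥ 12 and N2 ≥ 10: k = 12  ⇒  N1 = 12·1 = 12, N2 = 12·2 = 24 (N1 ≤ 40, N2 ≤ 30, N2 ≠ N1 ✓), N3 = 12 + 2·24 = 60
check: N3/(N1+N3) with N1 = 12, N3 = 60 gives 5/6; |achieved − target| = 0 ≤ 1/120 ✓

N1=12 N2=24 achieved=5/6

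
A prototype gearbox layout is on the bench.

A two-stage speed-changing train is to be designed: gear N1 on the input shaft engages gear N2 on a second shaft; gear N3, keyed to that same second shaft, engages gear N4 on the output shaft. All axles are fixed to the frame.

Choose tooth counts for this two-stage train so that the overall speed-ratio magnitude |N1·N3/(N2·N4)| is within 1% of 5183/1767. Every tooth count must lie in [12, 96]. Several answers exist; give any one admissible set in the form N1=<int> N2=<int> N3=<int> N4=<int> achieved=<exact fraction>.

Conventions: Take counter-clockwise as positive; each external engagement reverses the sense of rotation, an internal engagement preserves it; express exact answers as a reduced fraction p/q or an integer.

topology: fixed-axis compound train — 2 stages, target 5183/1767
target = 5183/1767 in lowest terms: an exact hit needs N1·N3 = k·5183 and N2·N4 = k·1767 for one integer k, every count in [12, 96]; additionally prefer no 1:1 stage (N1 ≠ N2, N3 ≠ N4)
k = 1: N1·N3 = 5183 = 71·73, N2·N4 = 1767 = 19·93
achieved = 71·73/(19·93) = 5183/1767; |achieved − target| = 0 ≤ 5183/176700 ✓

N1=71 N2=19 N3=73 N4=93 achieved=5183/1767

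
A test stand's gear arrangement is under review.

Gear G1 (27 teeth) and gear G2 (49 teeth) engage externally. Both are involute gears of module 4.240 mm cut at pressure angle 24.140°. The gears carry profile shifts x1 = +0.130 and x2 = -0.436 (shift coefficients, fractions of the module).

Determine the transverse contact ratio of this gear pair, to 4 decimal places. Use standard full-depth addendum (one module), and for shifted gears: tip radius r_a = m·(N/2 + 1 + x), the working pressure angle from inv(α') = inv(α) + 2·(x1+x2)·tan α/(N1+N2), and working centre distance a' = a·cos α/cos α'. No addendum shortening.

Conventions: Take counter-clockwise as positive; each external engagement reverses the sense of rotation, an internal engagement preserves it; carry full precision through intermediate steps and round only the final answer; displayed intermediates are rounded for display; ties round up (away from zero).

1.5557

single-mesh involute tooth geometry (27T engaging 49T at module 4.240)
base radii: r_b1 = 52.234298, r_b2 = 94.795578
tip radii: r_a1 = 62.031200, r_a2 = 106.271360
inv(α') = inv(24.140°) + 2·(+0.130-0.436)·tan α/(27+49) = 0.02322836  ⇒  α' = 23.05685°
a' = a·cos α / cos α' = 161.1200·cos 24.140°/cos 23.05685° = 159.794812
action lengths: √(r_a1²−r_b1²) = 33.458151, √(r_a2²−r_b2²) = 48.035407
base pitch p_b = π·m·cos α = 12.155473
CR = (33.458151 + 48.035407 − 159.794812·sin 23.05685°)/12.155473 = 1.555746
contact ratio ≈ 1.5557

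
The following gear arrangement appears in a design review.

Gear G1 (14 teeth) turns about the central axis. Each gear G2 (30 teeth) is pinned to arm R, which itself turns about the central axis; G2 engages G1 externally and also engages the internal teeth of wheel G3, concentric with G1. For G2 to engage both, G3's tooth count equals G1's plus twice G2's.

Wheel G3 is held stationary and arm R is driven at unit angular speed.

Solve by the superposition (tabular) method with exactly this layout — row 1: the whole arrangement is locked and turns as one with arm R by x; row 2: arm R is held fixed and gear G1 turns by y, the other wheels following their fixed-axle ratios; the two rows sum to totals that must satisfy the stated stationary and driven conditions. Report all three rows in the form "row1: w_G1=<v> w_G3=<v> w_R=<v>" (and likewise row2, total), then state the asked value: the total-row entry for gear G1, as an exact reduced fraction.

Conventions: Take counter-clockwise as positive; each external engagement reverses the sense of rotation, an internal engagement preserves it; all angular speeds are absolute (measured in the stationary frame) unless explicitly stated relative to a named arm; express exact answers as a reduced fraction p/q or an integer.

row1: w_G1=1 w_G3=1 w_R=1
row2: w_G1=37/7 w_G3=-1 w_R=0
total: w_G1=44/7 w_G3=0 w_R=1
asked value: 44/7

topology: planetary set — G1 14T / G2 30T / G3 74T, arm = carrier (Willis)
superposition row 1 [locked train]: every member turns x
row 2: sun turns y, ring = −(14/74)·y, arm 0
boundary: total ω_ring = x − (14/74)·y = 0 and total ω_arm = x = 1  ⇒  y = 37/7, x = 1
row 2 ring = −(14/74)·37/7 = -1
totals (row 1 + row 2): sun 1 + 37/7 = 44/7, ring 1 + (-1) = 0, arm 1 + 0 = 1
asked cell (total, sun) = 44/7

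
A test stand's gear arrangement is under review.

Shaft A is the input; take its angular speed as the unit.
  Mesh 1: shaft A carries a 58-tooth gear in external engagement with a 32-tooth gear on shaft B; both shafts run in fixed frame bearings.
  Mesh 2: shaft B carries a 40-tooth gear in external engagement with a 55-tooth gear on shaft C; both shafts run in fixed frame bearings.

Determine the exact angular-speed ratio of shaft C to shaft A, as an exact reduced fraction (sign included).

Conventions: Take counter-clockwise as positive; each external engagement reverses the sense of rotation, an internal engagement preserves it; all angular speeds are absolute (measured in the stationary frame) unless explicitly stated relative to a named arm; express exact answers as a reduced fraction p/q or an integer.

class = fixed-axis compound train [2 meshes; 2 ratios multiply, 2 sense flips]
mesh 1 [58T→32T]: running ratio 29/16, sense −
mesh 2 [40T→55T]: running ratio 29/22, sense +
ω_out/ω_in = 29/22

29/22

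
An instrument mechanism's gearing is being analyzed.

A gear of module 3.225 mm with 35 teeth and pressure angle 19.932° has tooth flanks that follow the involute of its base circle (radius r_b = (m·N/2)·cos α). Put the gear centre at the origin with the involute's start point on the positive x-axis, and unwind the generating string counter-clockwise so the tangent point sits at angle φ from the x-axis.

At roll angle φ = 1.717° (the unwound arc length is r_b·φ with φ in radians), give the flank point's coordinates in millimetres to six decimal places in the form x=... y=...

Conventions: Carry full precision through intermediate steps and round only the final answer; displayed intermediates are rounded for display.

x=53.080592 y=0.000476

topology: single-mesh involute geometry — m = 3.225, N = 35
pitch radius r_p = m·N/2 = 3.225·35/2 = 56.437500
base radius r_b = r_p·cos α = 56.437500·cos 19.932° = 53.056774
roll angle φ = 1.717° = 0.02996730 rad
x = r_b·(cos φ + φ·sin φ) = 53.080592
y = r_b·(sin φ − φ·cos φ) = 0.000476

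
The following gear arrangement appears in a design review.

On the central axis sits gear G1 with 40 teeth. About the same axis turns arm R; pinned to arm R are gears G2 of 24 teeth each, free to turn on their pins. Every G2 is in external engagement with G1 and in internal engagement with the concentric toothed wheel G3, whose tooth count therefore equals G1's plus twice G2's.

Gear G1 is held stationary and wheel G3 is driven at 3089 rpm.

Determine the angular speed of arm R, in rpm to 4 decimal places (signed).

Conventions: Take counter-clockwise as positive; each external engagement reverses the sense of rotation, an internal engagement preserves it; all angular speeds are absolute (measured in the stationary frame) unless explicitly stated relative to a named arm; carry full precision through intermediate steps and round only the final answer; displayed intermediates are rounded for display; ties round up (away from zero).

recognized (axles ride arm R): planetary set, 40/24/88 teeth
normalise by the input: solve with ω_ring = 1, then scale by 3089 rpm
ring teeth: 40 + 2·24 = 88
40(ω_sun−ω_arm) = −88(ω_ring−ω_arm),  ω_sun = 0, ω_ring = 1
40(0−ω_arm) = −88(1−ω_arm)  ⇒  128·ω_arm = 88  ⇒  ω_arm = 11/16
scale: ω_arm = 11/16 × 3089 rpm = +2123.6875 rpm

+2123.6875 rpm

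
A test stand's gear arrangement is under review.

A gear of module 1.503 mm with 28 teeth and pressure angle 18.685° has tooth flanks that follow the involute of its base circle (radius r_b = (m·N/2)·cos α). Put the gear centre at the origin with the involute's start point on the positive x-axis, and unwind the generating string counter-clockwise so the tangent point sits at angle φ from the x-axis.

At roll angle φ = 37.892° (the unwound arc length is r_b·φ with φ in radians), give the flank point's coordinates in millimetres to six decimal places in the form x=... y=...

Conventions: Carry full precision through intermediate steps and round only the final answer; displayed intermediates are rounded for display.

x=23.826838 y=1.839121

recognized (one wheel, involute flank): single-mesh tooth geometry, m = 1.503, N = 28
pitch radius r_p = m·N/2 = 1.503·28/2 = 21.042000
base radius r_b = r_p·cos α = 21.042000·cos 18.685° = 19.932964
roll angle φ = 37.892° = 0.66134016 rad
x = r_b·(cos φ + φ·sin φ) = 23.826838
y = r_b·(sin φ − φ·cos φ) = 1.839121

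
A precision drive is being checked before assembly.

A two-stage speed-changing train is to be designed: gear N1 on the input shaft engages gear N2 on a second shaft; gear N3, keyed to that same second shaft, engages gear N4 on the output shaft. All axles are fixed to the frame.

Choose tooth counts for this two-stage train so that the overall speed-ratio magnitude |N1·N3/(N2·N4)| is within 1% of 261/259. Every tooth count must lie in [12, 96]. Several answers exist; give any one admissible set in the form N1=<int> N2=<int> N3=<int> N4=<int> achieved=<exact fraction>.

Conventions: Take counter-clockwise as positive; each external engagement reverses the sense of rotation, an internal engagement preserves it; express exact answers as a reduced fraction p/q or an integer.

design class (target 261/259): fixed-axis compound train
target = 261/259 in lowest terms: an exact hit needs N1·N3 = k·261 and N2·N4 = k·259 for one integer k, every count in [12, 96]; additionally prefer no 1:1 stage (N1 ≠ N2, N3 ≠ N4)
k = 1: no 1:1-free in-range split of k·261 and k·259 into factor pairs; take k = 2
k = 2: N1·N3 = 522 = 18·29, N2·N4 = 518 = 14·37
achieved = 18·29/(14·37) = 261/259; |achieved − target| = 0 ≤ 261/25900 ✓

N1=18 N2=14 N3=29 N4=37 achieved=261/259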